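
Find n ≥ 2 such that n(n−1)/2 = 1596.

n(n−1)/2 = 1596 ⇒ n(n−1) = 3192. Since 57·56 = 3192, n = 57.

57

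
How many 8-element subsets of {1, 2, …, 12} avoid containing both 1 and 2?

285

All 8-subsets: C(12,8) = 495. Those containing both fixed elements: C(10,6) = 210.
495 − 210 = 285.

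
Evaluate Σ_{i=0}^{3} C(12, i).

1 + 12 + 66 + 220 = 299.

299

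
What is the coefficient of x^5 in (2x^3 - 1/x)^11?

General term: C(11,j)·(2x^3)^j·(-1/x)^(11-j), with x-exponent 3j − 1(11−j) = 4j − 11.
Set 4j − 11 = 5: j = 4.
C(11,4) = 330; 2^4 = 16; (-1)^7 = -1.
Coefficient = 330 · 16 · (-1) = -5280.

-5280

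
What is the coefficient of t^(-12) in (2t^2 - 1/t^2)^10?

General term: C(10,j)·(2t^2)^j·(-1/t^2)^(10-j), with t-exponent 2j − 2(10−j) = 4j − 20.
Set 4j − 20 = -12: j = 2.
C(10,2) = 45; 2^2 = 4; (-1)^8 = 1.
Coefficient = 45 · 4 · 1 = 180.

180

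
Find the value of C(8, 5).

C(8,5) = C(8,3) by symmetry.
C(8,3) = (8·7·6) / 3! = 336 / 6 = 56.

56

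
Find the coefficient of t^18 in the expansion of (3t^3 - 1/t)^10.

General term: C(10,j)·(3t^3)^j·(-1/t)^(10-j), with t-exponent 3j − 1(10−j) = 4j − 10.
Set 4j − 10 = 18: j = 7.
C(10,7) = 120; 3^7 = 2187; (-1)^3 = -1.
Coefficient = 120 · 2187 · (-1) = -262440.

-262440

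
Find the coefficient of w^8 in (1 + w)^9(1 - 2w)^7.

Coefficient of w^8 = Σ_{j} C(9,j)·1^j·C(7,8-j)·(-2)^(8-j) for j from 1 to 8.
= (-1152) + 16128 + (-56448) + 70560 + (-35280) + 7056 + (-504) + 9 = 369.

369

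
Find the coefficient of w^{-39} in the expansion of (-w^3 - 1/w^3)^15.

-15

General term: C(15,j)·(-w^3)^j·(-1/w^3)^(15-j), with w-exponent 3j − 3(15−j) = 6j − 45.
Set 6j − 45 = -39: j = 1.
C(15,1) = 15; (-1)^1 = -1; (-1)^14 = 1.
Coefficient = 15 · (-1) · 1 = -15.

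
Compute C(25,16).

C(25,16) = C(25,9) by symmetry.
C(25,9) = (25·24·23·22·21·20·19·18·17) / 9! = 741354768000 / 362880 = 2042975.

2042975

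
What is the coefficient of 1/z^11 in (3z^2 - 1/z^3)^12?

-192456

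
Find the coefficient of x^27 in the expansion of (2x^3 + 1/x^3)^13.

General term: C(13,j)·(2x^3)^j·(1/x^3)^(13-j), with x-exponent 3j − 3(13−j) = 6j − 39.
Set 6j − 39 = 27: j = 11.
C(13,11) = 78; 2^11 = 2048; 1^2 = 1.
Coefficient = 78 · 2048 · 1 = 159744.

159744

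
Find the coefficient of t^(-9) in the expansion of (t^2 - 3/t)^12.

General term: C(12,j)·(t^2)^j·(-3/t)^(12-j), with t-exponent 2j − 1(12−j) = 3j − 12.
Set 3j − 12 = -9: j = 1.
C(12,1) = 12; 1^1 = 1; (-3)^11 = -177147.
Coefficient = 12 · 1 · (-177147) = -2125764.

-2125764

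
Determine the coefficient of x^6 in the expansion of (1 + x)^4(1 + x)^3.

7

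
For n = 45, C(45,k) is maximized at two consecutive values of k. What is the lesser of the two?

22

For odd n = 45, C(45,k) peaks at k = (n−1)/2 and (n+1)/2; the lesser is 22.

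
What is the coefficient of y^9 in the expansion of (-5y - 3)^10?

The general term is C(10,j)·(-5y)^j·(-3)^(10-j); the y^9 term has j = 9.
C(10,9) = 10.
Coefficient = C(10,9) · (-5)^9 · (-3)^1 = 10 · (-1953125) · (-3) = 58593750.

58593750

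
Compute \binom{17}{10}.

19448

C(17,10) = C(17,7) by symmetry.
C(17,7) = (17·16·15·14·13·12·11) / 7! = 98017920 / 5040 = 19448.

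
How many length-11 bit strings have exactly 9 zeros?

55

Choose the 9 positions: C(11,9) = 55.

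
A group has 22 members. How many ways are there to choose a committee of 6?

74613

This is C(22,6) = 74613.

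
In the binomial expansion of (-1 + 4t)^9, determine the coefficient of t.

The general term is C(9,j)·(-1)^j·(4t)^(9-j); the t^1 term has j = 8.
C(9,8) = 9.
Coefficient = C(9,8) · 4^1 = 9 · 4 = 36.

36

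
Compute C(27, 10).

8436285

C(27,10) = (27·26·25·24·23·22·21·20·19·18) / 10! = 30613591008000 / 3628800 = 8436285.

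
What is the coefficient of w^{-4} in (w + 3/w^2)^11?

General term: C(11,j)·(w)^j·(3/w^2)^(11-j), with w-exponent 1j − 2(11−j) = 3j − 22.
Set 3j − 22 = -4: j = 6.
C(11,6) = 462; 1^6 = 1; 3^5 = 243.
Coefficient = 462 · 1 · 243 = 112266.

112266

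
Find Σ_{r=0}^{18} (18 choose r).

262144

Setting x = 1 in (1+x)^18 gives Σ C(18,r) = 2^18 = 262144.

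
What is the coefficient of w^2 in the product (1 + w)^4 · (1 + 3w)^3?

69

Coefficient of w^2 = Σ_{j} C(4,j)·1^j·C(3,2-j)·3^(2-j) for j from 0 to 2.
= 27 + 36 + 6 = 69.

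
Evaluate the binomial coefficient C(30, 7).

2035800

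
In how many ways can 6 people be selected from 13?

This is C(13,6) = 1716.

1716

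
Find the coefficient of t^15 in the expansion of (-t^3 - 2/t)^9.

General term: C(9,j)·(-t^3)^j·(-2/t)^(9-j), with t-exponent 3j − 1(9−j) = 4j − 9.
Set 4j − 9 = 15: j = 6.
C(9,6) = 84; (-1)^6 = 1; (-2)^3 = -8.
Coefficient = 84 · 1 · (-8) = -672.

-672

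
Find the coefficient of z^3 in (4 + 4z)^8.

3670016

The general term is C(8,j)·(4)^j·(4z)^(8-j); the z^3 term has j = 5.
C(8,5) = 56.
Coefficient = C(8,5) · 4^5 · 4^3 = 56 · 1024 · 64 = 3670016.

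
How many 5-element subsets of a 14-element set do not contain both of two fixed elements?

1782

All 5-subsets: C(14,5) = 2002. Those containing both fixed elements: C(12,3) = 220.
2002 − 220 = 1782.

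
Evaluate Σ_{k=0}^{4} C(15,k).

1941

1 + 15 + 105 + 455 + 1365 = 1941.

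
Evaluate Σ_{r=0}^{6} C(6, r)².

By Vandermonde's identity, Σ C(6,r)² = C(12,6) = 924.

924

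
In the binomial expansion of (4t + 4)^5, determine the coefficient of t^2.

The general term is C(5,j)·(4t)^j·(4)^(5-j); the t^2 term has j = 2.
C(5,2) = 10.
Coefficient = C(5,2) · 4^2 · 4^3 = 10 · 16 · 64 = 10240.

10240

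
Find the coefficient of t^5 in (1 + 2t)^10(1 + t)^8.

Coefficient of t^5 = Σ_{j} C(10,j)·2^j·C(8,5-j)·1^(5-j) for j from 0 to 5.
= 56 + 1400 + 10080 + 26880 + 26880 + 8064 = 73360.

73360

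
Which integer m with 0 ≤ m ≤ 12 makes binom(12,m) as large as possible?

6

C(12,m) is maximized at m = 12/2 = 6.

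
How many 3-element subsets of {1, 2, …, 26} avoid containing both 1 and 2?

All 3-subsets: C(26,3) = 2600. Those containing both fixed elements: C(24,1) = 24.
2600 − 24 = 2576.

2576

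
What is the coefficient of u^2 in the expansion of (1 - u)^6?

15

The general term is C(6,j)·(1)^j·(-u)^(6-j); the u^2 term has j = 4.
C(6,4) = 15.
Coefficient = C(6,4) = 15.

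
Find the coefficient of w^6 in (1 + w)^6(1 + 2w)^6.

8989

Coefficient of w^6 = Σ_{j} C(6,j)·1^j·C(6,6-j)·2^(6-j) for j from 0 to 6.
= 64 + 1152 + 3600 + 3200 + 900 + 72 + 1 = 8989.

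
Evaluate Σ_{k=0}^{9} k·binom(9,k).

Differentiating (1+x)^9 and setting x=1: Σ k·C(9,k) = 9·2^8 = 2304.

2304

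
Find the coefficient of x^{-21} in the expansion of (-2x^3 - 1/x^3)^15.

General term: C(15,j)·(-2x^3)^j·(-1/x^3)^(15-j), with x-exponent 3j − 3(15−j) = 6j − 45.
Set 6j − 45 = -21: j = 4.
C(15,4) = 1365; (-2)^4 = 16; (-1)^11 = -1.
Coefficient = 1365 · 16 · (-1) = -21840.

-21840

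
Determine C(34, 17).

2333606220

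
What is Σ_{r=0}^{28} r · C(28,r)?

3758096384

Since r·C(28,r) = 28·C(27,r−1), the sum is 28·2^27 = 28·134217728 = 3758096384.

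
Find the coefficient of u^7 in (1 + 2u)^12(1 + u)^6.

1022760

Coefficient of u^7 = Σ_{j} C(12,j)·2^j·C(6,7-j)·1^(7-j) for j from 1 to 7.
= 24 + 1584 + 26400 + 158400 + 380160 + 354816 + 101376 = 1022760.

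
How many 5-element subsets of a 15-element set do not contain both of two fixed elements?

2717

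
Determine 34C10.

C(34,10) = (34·33·32·31·30·29·28·27·26·25) / 10! = 475837794432000 / 3628800 = 131128140.

131128140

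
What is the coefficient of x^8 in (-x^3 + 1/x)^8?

General term: C(8,j)·(-x^3)^j·(1/x)^(8-j), with x-exponent 3j − 1(8−j) = 4j − 8.
Set 4j − 8 = 8: j = 4.
C(8,4) = 70; (-1)^4 = 1; 1^4 = 1.
Coefficient = 70 · 1 · 1 = 70.

70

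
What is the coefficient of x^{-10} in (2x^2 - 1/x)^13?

General term: C(13,j)·(2x^2)^j·(-1/x)^(13-j), with x-exponent 2j − 1(13−j) = 3j − 13.
Set 3j − 13 = -10: j = 1.
C(13,1) = 13; 2^1 = 2; (-1)^12 = 1.
Coefficient = 13 · 2 · 1 = 26.

26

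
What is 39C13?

8122425444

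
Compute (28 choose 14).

C(28,14) = (28·27·26·25·24·23·22·21·20·19·18·17·16·15) / 14! = 3497296636753920000 / 87178291200 = 40116600.

40116600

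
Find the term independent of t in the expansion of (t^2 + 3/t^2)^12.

673596

General term: C(12,j)·(t^2)^j·(3/t^2)^(12-j), with t-exponent 2j − 2(12−j) = 4j − 24.
Set 4j − 24 = 0: j = 6.
C(12,6) = 924; 1^6 = 1; 3^6 = 729.
Coefficient = 924 · 1 · 729 = 673596.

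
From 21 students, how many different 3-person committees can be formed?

1330

This is C(21,3) = 1330.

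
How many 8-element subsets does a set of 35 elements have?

23535820

C(35,8) = (35·34·33·32·31·30·29·28) / 8! = 948964262400 / 40320 = 23535820.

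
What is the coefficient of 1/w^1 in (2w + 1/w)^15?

General term: C(15,j)·(2w)^j·(1/w)^(15-j), with w-exponent 1j − 1(15−j) = 2j − 15.
Set 2j − 15 = -1: j = 7.
C(15,7) = 6435; 2^7 = 128; 1^8 = 1.
Coefficient = 6435 · 128 · 1 = 823680.

823680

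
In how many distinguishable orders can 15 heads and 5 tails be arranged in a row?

15504

Choose positions for the heads: C(20,15) = 15504.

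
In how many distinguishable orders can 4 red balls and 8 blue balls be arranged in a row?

Choose positions for the red balls: C(12,4) = 495.

495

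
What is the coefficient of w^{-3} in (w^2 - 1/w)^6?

-6

General term: C(6,j)·(w^2)^j·(-1/w)^(6-j), with w-exponent 2j − 1(6−j) = 3j − 6.
Set 3j − 6 = -3: j = 1.
C(6,1) = 6; 1^1 = 1; (-1)^5 = -1.
Coefficient = 6 · 1 · (-1) = -6.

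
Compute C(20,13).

C(20,13) = C(20,7) by symmetry.
C(20,7) = (20·19·18·17·16·15·14) / 7! = 390700800 / 5040 = 77520.

77520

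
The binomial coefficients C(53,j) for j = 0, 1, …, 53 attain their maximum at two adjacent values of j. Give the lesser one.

26

For odd n = 53, C(53,j) peaks at j = (n−1)/2 and (n+1)/2; the lesser is 26.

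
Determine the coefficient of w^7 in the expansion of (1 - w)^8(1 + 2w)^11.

Coefficient of w^7 = Σ_{j} C(8,j)·(-1)^j·C(11,7-j)·2^(7-j) for j from 0 to 7.
= 42240 + (-236544) + 413952 + (-295680) + 92400 + (-12320) + 616 + (-8) = 4656.

4656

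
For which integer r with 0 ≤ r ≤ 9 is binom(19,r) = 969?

C(19,r) increases on 0 ≤ r ≤ 9. C(19,2) = 171 and C(19,3) = 969, so r = 3.

3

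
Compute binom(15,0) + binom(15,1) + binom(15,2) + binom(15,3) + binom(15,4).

1 + 15 + 105 + 455 + 1365 = 1941.

1941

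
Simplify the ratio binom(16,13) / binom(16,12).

C(n,k+1)/C(n,k) = (n−k)/(k+1) = (16−12)/(12+1) = 4/13.

4/13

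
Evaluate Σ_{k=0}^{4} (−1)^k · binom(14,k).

715

The partial alternating sum Σ_{k=0}^{4} (−1)^k C(14,k) = (−1)^4 C(13,4) = 715.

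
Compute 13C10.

286

C(13,10) = C(13,3) by symmetry.
C(13,3) = (13·12·11) / 3! = 1716 / 6 = 286.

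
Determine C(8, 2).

C(8,2) = (8·7) / 2! = 56 / 2 = 28.

28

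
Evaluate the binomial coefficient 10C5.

C(10,5) = (10·9·8·7·6) / 5! = 30240 / 120 = 252.

252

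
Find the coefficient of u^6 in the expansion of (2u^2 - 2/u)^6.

General term: C(6,j)·(2u^2)^j·(-2/u)^(6-j), with u-exponent 2j − 1(6−j) = 3j − 6.
Set 3j − 6 = 6: j = 4.
C(6,4) = 15; 2^4 = 16; (-2)^2 = 4.
Coefficient = 15 · 16 · 4 = 960.

960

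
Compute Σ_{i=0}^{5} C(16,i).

1 + 16 + 120 + 560 + 1820 + 4368 = 6885.

6885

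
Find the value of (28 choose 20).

3108105

C(28,20) = C(28,8) by symmetry.
C(28,8) = (28·27·26·25·24·23·22·21) / 8! = 125318793600 / 40320 = 3108105.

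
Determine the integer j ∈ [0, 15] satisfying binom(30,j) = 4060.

C(30,j) increases on 0 ≤ j ≤ 15. C(30,2) = 435 and C(30,3) = 4060, so j = 3.

3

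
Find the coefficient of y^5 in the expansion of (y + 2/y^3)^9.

General term: C(9,j)·(y)^j·(2/y^3)^(9-j), with y-exponent 1j − 3(9−j) = 4j − 27.
Set 4j − 27 = 5: j = 8.
C(9,8) = 9; 1^8 = 1; 2^1 = 2.
Coefficient = 9 · 1 · 2 = 18.

18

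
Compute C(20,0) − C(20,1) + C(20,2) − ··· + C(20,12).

50388

The partial alternating sum Σ_{k=0}^{12} (−1)^k C(20,k) = (−1)^12 C(19,12) = 50388.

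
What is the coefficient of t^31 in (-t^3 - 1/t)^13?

General term: C(13,j)·(-t^3)^j·(-1/t)^(13-j), with t-exponent 3j − 1(13−j) = 4j − 13.
Set 4j − 13 = 31: j = 11.
C(13,11) = 78; (-1)^11 = -1; (-1)^2 = 1.
Coefficient = 78 · (-1) · 1 = -78.

-78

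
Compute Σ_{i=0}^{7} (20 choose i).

1 + 20 + 190 + 1140 + 4845 + 15504 + 38760 + 77520 = 137980.

137980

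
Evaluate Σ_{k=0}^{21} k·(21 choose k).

22020096

Differentiating (1+x)^21 and setting x=1: Σ k·C(21,k) = 21·2^20 = 22020096.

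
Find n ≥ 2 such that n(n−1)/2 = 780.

n(n−1)/2 = 780 ⇒ n(n−1) = 1560. Since 40·39 = 1560, n = 40.

40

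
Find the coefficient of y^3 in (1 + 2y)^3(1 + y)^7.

253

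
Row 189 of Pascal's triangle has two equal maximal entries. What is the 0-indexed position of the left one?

For odd n = 189, C(189,k) peaks at k = (n−1)/2 and (n+1)/2; the lesser is 94.

94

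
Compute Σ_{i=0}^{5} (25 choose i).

68406

1 + 25 + 300 + 2300 + 12650 + 53130 = 68406.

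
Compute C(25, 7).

480700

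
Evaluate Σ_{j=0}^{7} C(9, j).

1 + 9 + 36 + 84 + 126 + 126 + 84 + 36 = 502.

502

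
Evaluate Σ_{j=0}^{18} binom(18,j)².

9075135300

Σ C(18,j)² is the coefficient of x^18 in (1+x)^18(1+x)^18 = (1+x)^36, i.e. C(36,18) = 9075135300.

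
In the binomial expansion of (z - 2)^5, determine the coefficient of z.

80

The general term is C(5,j)·(z)^j·(-2)^(5-j); the z^1 term has j = 1.
C(5,1) = 5.
Coefficient = C(5,1) · (-2)^4 = 5 · 16 = 80.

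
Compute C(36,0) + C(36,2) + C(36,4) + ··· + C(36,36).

Even-i terms of row 36 sum to 2^35 = 34359738368.

34359738368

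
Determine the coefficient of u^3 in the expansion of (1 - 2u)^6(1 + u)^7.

43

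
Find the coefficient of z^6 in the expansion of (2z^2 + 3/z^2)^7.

6048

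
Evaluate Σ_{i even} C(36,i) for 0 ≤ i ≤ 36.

34359738368

Half of (1+1)^36 + (1−1)^36 gives the even-index sum: 2^35 = 34359738368.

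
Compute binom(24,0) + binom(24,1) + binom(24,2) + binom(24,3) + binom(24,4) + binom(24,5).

55455

1 + 24 + 276 + 2024 + 10626 + 42504 = 55455.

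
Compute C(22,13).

C(22,13) = C(22,9) by symmetry.
C(22,9) = (22·21·20·19·18·17·16·15·14) / 9! = 180503769600 / 362880 = 497420.

497420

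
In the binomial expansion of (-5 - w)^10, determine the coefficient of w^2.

The general term is C(10,j)·(-5)^j·(-w)^(10-j); the w^2 term has j = 8.
C(10,8) = 45.
Coefficient = C(10,8) · (-5)^8 = 45 · 390625 = 17578125.

17578125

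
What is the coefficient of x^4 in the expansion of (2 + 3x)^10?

The general term is C(10,j)·(2)^j·(3x)^(10-j); the x^4 term has j = 6.
C(10,6) = 210.
Coefficient = C(10,6) · 2^6 · 3^4 = 210 · 64 · 81 = 1088640.

1088640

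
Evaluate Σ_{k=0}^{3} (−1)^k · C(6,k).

The partial alternating sum Σ_{k=0}^{3} (−1)^k C(6,k) = (−1)^3 C(5,3) = -10.

-10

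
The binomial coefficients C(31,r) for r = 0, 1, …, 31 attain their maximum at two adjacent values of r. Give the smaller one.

15

For odd n = 31, C(31,r) peaks at r = (n−1)/2 and (n+1)/2; the smaller is 15.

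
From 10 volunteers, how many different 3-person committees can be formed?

120

This is C(10,3) = 120.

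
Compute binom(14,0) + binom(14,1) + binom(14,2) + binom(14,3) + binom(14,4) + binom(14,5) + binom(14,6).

6476

1 + 14 + 91 + 364 + 1001 + 2002 + 3003 = 6476.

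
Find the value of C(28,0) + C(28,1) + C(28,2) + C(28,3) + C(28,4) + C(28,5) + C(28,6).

1 + 28 + 378 + 3276 + 20475 + 98280 + 376740 = 499178.

499178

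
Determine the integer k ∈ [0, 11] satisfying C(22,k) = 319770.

8

C(22,k) increases on 0 ≤ k ≤ 11. C(22,7) = 170544 and C(22,8) = 319770, so k = 8.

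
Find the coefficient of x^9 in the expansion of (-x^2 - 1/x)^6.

6

General term: C(6,j)·(-x^2)^j·(-1/x)^(6-j), with x-exponent 2j − 1(6−j) = 3j − 6.
Set 3j − 6 = 9: j = 5.
C(6,5) = 6; (-1)^5 = -1; (-1)^1 = -1.
Coefficient = 6 · (-1) · (-1) = 6.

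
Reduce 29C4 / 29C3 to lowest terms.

C(n,k+1)/C(n,k) = (n−k)/(k+1) = (29−3)/(3+1) = 26/4 = 13/2.

13/2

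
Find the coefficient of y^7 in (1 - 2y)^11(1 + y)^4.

Coefficient of y^7 = Σ_{j} C(11,j)·(-2)^j·C(4,7-j)·1^(7-j) for j from 3 to 7.
= (-1320) + 21120 + (-88704) + 118272 + (-42240) = 7128.

7128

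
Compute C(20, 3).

1140

C(20,3) = (20·19·18) / 3! = 6840 / 6 = 1140.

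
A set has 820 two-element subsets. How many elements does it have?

41

n(n−1)/2 = 820 ⇒ n(n−1) = 1640. Since 41·40 = 1640, n = 41.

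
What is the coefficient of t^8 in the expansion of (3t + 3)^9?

177147

The general term is C(9,j)·(3t)^j·(3)^(9-j); the t^8 term has j = 8.
C(9,8) = 9.
Coefficient = C(9,8) · 3^8 · 3^1 = 9 · 6561 · 3 = 177147.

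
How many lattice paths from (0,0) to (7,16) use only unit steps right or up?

Each path is a sequence of 23 steps with 7 rights: C(23,7) = 245157.

245157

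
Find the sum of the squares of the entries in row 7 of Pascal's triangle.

Σ C(7,j)² is the coefficient of x^7 in (1+x)^7(1+x)^7 = (1+x)^14, i.e. C(14,7) = 3432.

3432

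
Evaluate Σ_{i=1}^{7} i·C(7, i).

Since i·C(7,i) = 7·C(6,i−1), the sum is 7·2^6 = 7·64 = 448.

448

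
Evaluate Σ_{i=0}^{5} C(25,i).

1 + 25 + 300 + 2300 + 12650 + 53130 = 68406.

68406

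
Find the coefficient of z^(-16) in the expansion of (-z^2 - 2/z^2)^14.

745472

General term: C(14,j)·(-z^2)^j·(-2/z^2)^(14-j), with z-exponent 2j − 2(14−j) = 4j − 28.
Set 4j − 28 = -16: j = 3.
C(14,3) = 364; (-1)^3 = -1; (-2)^11 = -2048.
Coefficient = 364 · (-1) · (-2048) = 745472.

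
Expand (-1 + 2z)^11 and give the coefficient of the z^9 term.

The general term is C(11,j)·(-1)^j·(2z)^(11-j); the z^9 term has j = 2.
C(11,2) = 55.
Coefficient = C(11,2) · 2^9 = 55 · 512 = 28160.

28160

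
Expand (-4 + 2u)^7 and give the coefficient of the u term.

57344

The general term is C(7,j)·(-4)^j·(2u)^(7-j); the u^1 term has j = 6.
C(7,6) = 7.
Coefficient = C(7,6) · (-4)^6 · 2^1 = 7 · 4096 · 2 = 57344.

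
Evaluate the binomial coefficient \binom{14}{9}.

C(14,9) = C(14,5) by symmetry.
C(14,5) = (14·13·12·11·10) / 5! = 240240 / 120 = 2002.

2002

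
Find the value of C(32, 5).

201376

C(32,5) = (32·31·30·29·28) / 5! = 24165120 / 120 = 201376.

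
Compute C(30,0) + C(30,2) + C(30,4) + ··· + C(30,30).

Half of (1+1)^30 + (1−1)^30 gives the even-index sum: 2^29 = 536870912.

536870912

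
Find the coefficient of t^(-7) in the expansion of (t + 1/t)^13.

General term: C(13,j)·(t)^j·(1/t)^(13-j), with t-exponent 1j − 1(13−j) = 2j − 13.
Set 2j − 13 = -7: j = 3.
C(13,3) = 286; 1^3 = 1; 1^10 = 1.
Coefficient = 286 · 1 · 1 = 286.

286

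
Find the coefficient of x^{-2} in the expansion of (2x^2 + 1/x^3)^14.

768768

General term: C(14,j)·(2x^2)^j·(1/x^3)^(14-j), with x-exponent 2j − 3(14−j) = 5j − 42.
Set 5j − 42 = -2: j = 8.
C(14,8) = 3003; 2^8 = 256; 1^6 = 1.
Coefficient = 3003 · 256 · 1 = 768768.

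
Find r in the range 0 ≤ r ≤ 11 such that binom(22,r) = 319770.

8

C(22,r) increases on 0 ≤ r ≤ 11. C(22,7) = 170544 and C(22,8) = 319770, so r = 8.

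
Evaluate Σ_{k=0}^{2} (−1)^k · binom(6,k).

The partial alternating sum Σ_{k=0}^{2} (−1)^k C(6,k) = (−1)^2 C(5,2) = 10.

10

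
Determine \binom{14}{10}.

C(14,10) = C(14,4) by symmetry.
C(14,4) = (14·13·12·11) / 4! = 24024 / 24 = 1001.

1001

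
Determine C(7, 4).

35

C(7,4) = C(7,3) by symmetry.
C(7,3) = (7·6·5) / 3! = 210 / 6 = 35.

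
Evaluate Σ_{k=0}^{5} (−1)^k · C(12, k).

The partial alternating sum Σ_{k=0}^{5} (−1)^k C(12,k) = (−1)^5 C(11,5) = -462.

-462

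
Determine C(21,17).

5985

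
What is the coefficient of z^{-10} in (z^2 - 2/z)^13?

53248

General term: C(13,j)·(z^2)^j·(-2/z)^(13-j), with z-exponent 2j − 1(13−j) = 3j − 13.
Set 3j − 13 = -10: j = 1.
C(13,1) = 13; 1^1 = 1; (-2)^12 = 4096.
Coefficient = 13 · 1 · 4096 = 53248.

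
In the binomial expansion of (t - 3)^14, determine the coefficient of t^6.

The general term is C(14,j)·(t)^j·(-3)^(14-j); the t^6 term has j = 6.
C(14,6) = 3003.
Coefficient = C(14,6) · (-3)^8 = 3003 · 6561 = 19702683.

19702683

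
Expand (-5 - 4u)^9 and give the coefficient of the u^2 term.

The general term is C(9,j)·(-5)^j·(-4u)^(9-j); the u^2 term has j = 7.
C(9,7) = 36.
Coefficient = C(9,7) · (-5)^7 · (-4)^2 = 36 · (-78125) · 16 = -45000000.

-45000000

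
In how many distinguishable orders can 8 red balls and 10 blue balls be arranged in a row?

43758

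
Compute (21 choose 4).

5985

C(21,4) = (21·20·19·18) / 4! = 143640 / 24 = 5985.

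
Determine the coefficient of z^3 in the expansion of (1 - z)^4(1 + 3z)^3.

-31

Coefficient of z^3 = Σ_{j} C(4,j)·(-1)^j·C(3,3-j)·3^(3-j) for j from 0 to 3.
= 27 + (-108) + 54 + (-4) = -31.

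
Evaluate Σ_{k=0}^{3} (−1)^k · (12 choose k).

-165

The partial alternating sum Σ_{k=0}^{3} (−1)^k C(12,k) = (−1)^3 C(11,3) = -165.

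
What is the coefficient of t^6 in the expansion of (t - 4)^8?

The general term is C(8,j)·(t)^j·(-4)^(8-j); the t^6 term has j = 6.
C(8,6) = 28.
Coefficient = C(8,6) · (-4)^2 = 28 · 16 = 448.

448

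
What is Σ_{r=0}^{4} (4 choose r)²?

Σ C(4,r)² is the coefficient of x^4 in (1+x)^4(1+x)^4 = (1+x)^8, i.e. C(8,4) = 70.

70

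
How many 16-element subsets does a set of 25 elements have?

2042975

C(25,16) = C(25,9) by symmetry.
C(25,9) = (25·24·23·22·21·20·19·18·17) / 9! = 741354768000 / 362880 = 2042975.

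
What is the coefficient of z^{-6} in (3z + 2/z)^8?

General term: C(8,j)·(3z)^j·(2/z)^(8-j), with z-exponent 1j − 1(8−j) = 2j − 8.
Set 2j − 8 = -6: j = 1.
C(8,1) = 8; 3^1 = 3; 2^7 = 128.
Coefficient = 8 · 3 · 128 = 3072.

3072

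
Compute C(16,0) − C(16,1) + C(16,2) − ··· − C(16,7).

The partial alternating sum Σ_{k=0}^{7} (−1)^k C(16,k) = (−1)^7 C(15,7) = -6435.

-6435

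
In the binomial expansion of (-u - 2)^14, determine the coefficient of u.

The general term is C(14,j)·(-u)^j·(-2)^(14-j); the u^1 term has j = 1.
C(14,1) = 14.
Coefficient = C(14,1) · (-1)^1 · (-2)^13 = 14 · (-1) · (-8192) = 114688.

114688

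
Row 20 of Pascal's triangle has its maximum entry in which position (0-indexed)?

C(20,k) is maximized at k = 20/2 = 10.

10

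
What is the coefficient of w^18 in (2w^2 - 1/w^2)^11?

-11264

General term: C(11,j)·(2w^2)^j·(-1/w^2)^(11-j), with w-exponent 2j − 2(11−j) = 4j − 22.
Set 4j − 22 = 18: j = 10.
C(11,10) = 11; 2^10 = 1024; (-1)^1 = -1.
Coefficient = 11 · 1024 · (-1) = -11264.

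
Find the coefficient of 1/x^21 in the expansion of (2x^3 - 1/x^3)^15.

-21840

General term: C(15,j)·(2x^3)^j·(-1/x^3)^(15-j), with x-exponent 3j − 3(15−j) = 6j − 45.
Set 6j − 45 = -21: j = 4.
C(15,4) = 1365; 2^4 = 16; (-1)^11 = -1.
Coefficient = 1365 · 16 · (-1) = -21840.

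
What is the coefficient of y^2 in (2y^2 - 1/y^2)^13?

219648

General term: C(13,j)·(2y^2)^j·(-1/y^2)^(13-j), with y-exponent 2j − 2(13−j) = 4j − 26.
Set 4j − 26 = 2: j = 7.
C(13,7) = 1716; 2^7 = 128; (-1)^6 = 1.
Coefficient = 1716 · 128 · 1 = 219648.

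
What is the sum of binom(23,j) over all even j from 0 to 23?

4194304

Half of (1+1)^23 + (1−1)^23 gives the even-index sum: 2^22 = 4194304.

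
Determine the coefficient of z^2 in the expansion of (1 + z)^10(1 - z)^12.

Coefficient of z^2 = Σ_{j} C(10,j)·1^j·C(12,2-j)·(-1)^(2-j) for j from 0 to 2.
= 66 + (-120) + 45 = -9.

-9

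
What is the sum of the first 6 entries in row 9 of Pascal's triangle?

382

1 + 9 + 36 + 84 + 126 + 126 = 382.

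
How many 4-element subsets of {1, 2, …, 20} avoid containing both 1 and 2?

All 4-subsets: C(20,4) = 4845. Those containing both fixed elements: C(18,2) = 153.
4845 − 153 = 4692.

4692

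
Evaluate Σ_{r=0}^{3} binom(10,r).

1 + 10 + 45 + 120 = 176.

176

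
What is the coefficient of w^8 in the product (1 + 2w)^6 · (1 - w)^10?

Coefficient of w^8 = Σ_{j} C(6,j)·2^j·C(10,8-j)·(-1)^(8-j) for j from 0 to 6.
= 45 + (-1440) + 12600 + (-40320) + 50400 + (-23040) + 2880 = 1125.

1125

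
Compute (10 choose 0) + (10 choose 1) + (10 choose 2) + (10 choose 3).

176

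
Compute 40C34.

C(40,34) = C(40,6) by symmetry.
C(40,6) = (40·39·38·37·36·35) / 6! = 2763633600 / 720 = 3838380.

3838380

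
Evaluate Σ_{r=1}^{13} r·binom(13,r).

53248

Differentiating (1+x)^13 and setting x=1: Σ r·C(13,r) = 13·2^12 = 53248.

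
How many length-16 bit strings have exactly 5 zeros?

4368

Choose the 5 positions: C(16,5) = 4368.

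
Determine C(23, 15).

490314

C(23,15) = C(23,8) by symmetry.
C(23,8) = (23·22·21·20·19·18·17·16) / 8! = 19769460480 / 40320 = 490314.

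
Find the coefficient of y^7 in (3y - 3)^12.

-420901272

The general term is C(12,j)·(3y)^j·(-3)^(12-j); the y^7 term has j = 7.
C(12,7) = 792.
Coefficient = C(12,7) · 3^7 · (-3)^5 = 792 · 2187 · (-243) = -420901272.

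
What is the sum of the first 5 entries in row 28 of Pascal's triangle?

1 + 28 + 378 + 3276 + 20475 = 24158.

24158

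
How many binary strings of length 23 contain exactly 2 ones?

253

Choose the 2 positions: C(23,2) = 253.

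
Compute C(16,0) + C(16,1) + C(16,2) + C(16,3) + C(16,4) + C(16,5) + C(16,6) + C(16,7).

1 + 16 + 120 + 560 + 1820 + 4368 + 8008 + 11440 = 26333.

26333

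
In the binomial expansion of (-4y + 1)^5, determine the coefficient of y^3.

The general term is C(5,j)·(-4y)^j·(1)^(5-j); the y^3 term has j = 3.
C(5,3) = 10.
Coefficient = C(5,3) · (-4)^3 = 10 · (-64) = -640.

-640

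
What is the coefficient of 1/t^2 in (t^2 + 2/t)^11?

42240

General term: C(11,j)·(t^2)^j·(2/t)^(11-j), with t-exponent 2j − 1(11−j) = 3j − 11.
Set 3j − 11 = -2: j = 3.
C(11,3) = 165; 1^3 = 1; 2^8 = 256.
Coefficient = 165 · 1 · 256 = 42240.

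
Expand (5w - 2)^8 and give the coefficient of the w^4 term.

The general term is C(8,j)·(5w)^j·(-2)^(8-j); the w^4 term has j = 4.
C(8,4) = 70.
Coefficient = C(8,4) · 5^4 · (-2)^4 = 70 · 625 · 16 = 700000.

700000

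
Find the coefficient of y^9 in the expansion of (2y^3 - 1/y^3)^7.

General term: C(7,j)·(2y^3)^j·(-1/y^3)^(7-j), with y-exponent 3j − 3(7−j) = 6j − 21.
Set 6j − 21 = 9: j = 5.
C(7,5) = 21; 2^5 = 32; (-1)^2 = 1.
Coefficient = 21 · 32 · 1 = 672.

672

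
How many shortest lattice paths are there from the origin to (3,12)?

455

Each path is a sequence of 15 steps with 3 rights: C(15,3) = 455.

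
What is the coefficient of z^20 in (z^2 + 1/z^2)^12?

General term: C(12,j)·(z^2)^j·(1/z^2)^(12-j), with z-exponent 2j − 2(12−j) = 4j − 24.
Set 4j − 24 = 20: j = 11.
C(12,11) = 12; 1^11 = 1; 1^1 = 1.
Coefficient = 12 · 1 · 1 = 12.

12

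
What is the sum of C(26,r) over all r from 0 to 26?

67108864

Setting x = 1 in (1+x)^26 gives Σ C(26,r) = 2^26 = 67108864.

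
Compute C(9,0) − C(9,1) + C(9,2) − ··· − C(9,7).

The partial alternating sum Σ_{k=0}^{7} (−1)^k C(9,k) = (−1)^7 C(8,7) = -8.

-8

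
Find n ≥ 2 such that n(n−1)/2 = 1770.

60

n(n−1)/2 = 1770 ⇒ n(n−1) = 3540. Since 60·59 = 3540, n = 60.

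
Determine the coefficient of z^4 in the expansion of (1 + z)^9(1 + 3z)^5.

7461

Coefficient of z^4 = Σ_{j} C(9,j)·1^j·C(5,4-j)·3^(4-j) for j from 0 to 4.
= 405 + 2430 + 3240 + 1260 + 126 = 7461.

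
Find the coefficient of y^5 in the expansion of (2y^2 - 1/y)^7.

General term: C(7,j)·(2y^2)^j·(-1/y)^(7-j), with y-exponent 2j − 1(7−j) = 3j − 7.
Set 3j − 7 = 5: j = 4.
C(7,4) = 35; 2^4 = 16; (-1)^3 = -1.
Coefficient = 35 · 16 · (-1) = -560.

-560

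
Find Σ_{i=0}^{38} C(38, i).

Setting x = 1 in (1+x)^38 gives Σ C(38,i) = 2^38 = 274877906944.

274877906944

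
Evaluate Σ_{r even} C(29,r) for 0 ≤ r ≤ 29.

Even-r terms of row 29 sum to 2^28 = 268435456.

268435456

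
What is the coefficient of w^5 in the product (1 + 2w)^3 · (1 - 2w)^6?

-192

Coefficient of w^5 = Σ_{j} C(3,j)·2^j·C(6,5-j)·(-2)^(5-j) for j from 0 to 3.
= (-192) + 1440 + (-1920) + 480 = -192.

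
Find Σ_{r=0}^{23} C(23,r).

8388608

The entries of row 23 sum to 2^23 = 8388608.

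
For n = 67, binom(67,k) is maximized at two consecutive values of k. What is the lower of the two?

33

For odd n = 67, C(67,k) peaks at k = (n−1)/2 and (n+1)/2; the lower is 33.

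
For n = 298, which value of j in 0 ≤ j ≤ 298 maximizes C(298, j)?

C(298,j) is maximized at j = 298/2 = 149.

149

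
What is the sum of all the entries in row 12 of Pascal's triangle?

Setting x = 1 in (1+x)^12 gives Σ C(12,i) = 2^12 = 4096.

4096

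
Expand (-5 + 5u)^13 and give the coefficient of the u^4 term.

-872802734375

The general term is C(13,j)·(-5)^j·(5u)^(13-j); the u^4 term has j = 9.
C(13,9) = 715.
Coefficient = C(13,9) · (-5)^9 · 5^4 = 715 · (-1953125) · 625 = -872802734375.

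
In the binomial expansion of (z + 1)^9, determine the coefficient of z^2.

The general term is C(9,j)·(z)^j·(1)^(9-j); the z^2 term has j = 2.
C(9,2) = 36.
Coefficient = C(9,2) = 36.

36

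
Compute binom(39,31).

61523748

C(39,31) = C(39,8) by symmetry.
C(39,8) = (39·38·37·36·35·34·33·32) / 8! = 2480637519360 / 40320 = 61523748.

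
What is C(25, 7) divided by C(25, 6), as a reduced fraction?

19/7

C(n,k+1)/C(n,k) = (n−k)/(k+1) = (25−6)/(6+1) = 19/7.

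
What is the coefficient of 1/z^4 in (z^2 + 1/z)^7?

7

General term: C(7,j)·(z^2)^j·(1/z)^(7-j), with z-exponent 2j − 1(7−j) = 3j − 7.
Set 3j − 7 = -4: j = 1.
C(7,1) = 7; 1^1 = 1; 1^6 = 1.
Coefficient = 7 · 1 · 1 = 7.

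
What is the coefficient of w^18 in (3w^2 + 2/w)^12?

15588936

General term: C(12,j)·(3w^2)^j·(2/w)^(12-j), with w-exponent 2j − 1(12−j) = 3j − 12.
Set 3j − 12 = 18: j = 10.
C(12,10) = 66; 3^10 = 59049; 2^2 = 4.
Coefficient = 66 · 59049 · 4 = 15588936.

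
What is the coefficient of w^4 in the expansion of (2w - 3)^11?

-11547360

The general term is C(11,j)·(2w)^j·(-3)^(11-j); the w^4 term has j = 4.
C(11,4) = 330.
Coefficient = C(11,4) · 2^4 · (-3)^7 = 330 · 16 · (-2187) = -11547360.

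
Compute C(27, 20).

C(27,20) = C(27,7) by symmetry.
C(27,7) = (27·26·25·24·23·22·21) / 7! = 4475671200 / 5040 = 888030.

888030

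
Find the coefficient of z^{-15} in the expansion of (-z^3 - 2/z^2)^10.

5120

General term: C(10,j)·(-z^3)^j·(-2/z^2)^(10-j), with z-exponent 3j − 2(10−j) = 5j − 20.
Set 5j − 20 = -15: j = 1.
C(10,1) = 10; (-1)^1 = -1; (-2)^9 = -512.
Coefficient = 10 · (-1) · (-512) = 5120.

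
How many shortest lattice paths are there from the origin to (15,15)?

Each path is a sequence of 30 steps with 15 rights: C(30,15) = 155117520.

155117520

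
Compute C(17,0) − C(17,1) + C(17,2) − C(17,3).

The partial alternating sum Σ_{k=0}^{3} (−1)^k C(17,k) = (−1)^3 C(16,3) = -560.

-560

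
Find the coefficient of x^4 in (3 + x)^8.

5670

The general term is C(8,j)·(3)^j·(x)^(8-j); the x^4 term has j = 4.
C(8,4) = 70.
Coefficient = C(8,4) · 3^4 = 70 · 81 = 5670.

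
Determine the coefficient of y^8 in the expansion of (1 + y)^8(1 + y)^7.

6435

Coefficient of y^8 = Σ_{j} C(8,j)·C(7,8-j) for j from 1 to 8.
= 8 + 196 + 1176 + 2450 + 1960 + 588 + 56 + 1 = 6435.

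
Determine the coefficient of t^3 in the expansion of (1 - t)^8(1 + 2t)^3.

Coefficient of t^3 = Σ_{j} C(8,j)·(-1)^j·C(3,3-j)·2^(3-j) for j from 0 to 3.
= 8 + (-96) + 168 + (-56) = 24.

24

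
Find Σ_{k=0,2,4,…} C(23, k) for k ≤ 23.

Even-k terms of row 23 sum to 2^22 = 4194304.

4194304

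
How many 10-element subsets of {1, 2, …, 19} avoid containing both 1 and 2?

68068

All 10-subsets: C(19,10) = 92378. Those containing both fixed elements: C(17,8) = 24310.
92378 − 24310 = 68068.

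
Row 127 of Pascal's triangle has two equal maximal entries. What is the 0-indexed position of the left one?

For odd n = 127, C(127,i) peaks at i = (n−1)/2 and (n+1)/2; the smaller is 63.

63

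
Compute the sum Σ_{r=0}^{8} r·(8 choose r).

1024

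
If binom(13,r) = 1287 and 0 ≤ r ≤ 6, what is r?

C(13,r) increases on 0 ≤ r ≤ 6. C(13,4) = 715 and C(13,5) = 1287, so r = 5.

5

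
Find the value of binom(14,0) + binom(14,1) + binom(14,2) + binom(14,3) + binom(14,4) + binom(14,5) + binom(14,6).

6476

1 + 14 + 91 + 364 + 1001 + 2002 + 3003 = 6476.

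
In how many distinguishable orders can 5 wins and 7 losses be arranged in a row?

Choose positions for the wins: C(12,5) = 792.

792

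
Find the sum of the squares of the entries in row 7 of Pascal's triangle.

3432

Σ C(7,j)² is the coefficient of x^7 in (1+x)^7(1+x)^7 = (1+x)^14, i.e. C(14,7) = 3432.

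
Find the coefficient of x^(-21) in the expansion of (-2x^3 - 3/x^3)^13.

-135104112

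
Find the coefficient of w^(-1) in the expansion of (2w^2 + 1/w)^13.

11440

General term: C(13,j)·(2w^2)^j·(1/w)^(13-j), with w-exponent 2j − 1(13−j) = 3j − 13.
Set 3j − 13 = -1: j = 4.
C(13,4) = 715; 2^4 = 16; 1^9 = 1.
Coefficient = 715 · 16 · 1 = 11440.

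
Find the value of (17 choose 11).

12376

C(17,11) = C(17,6) by symmetry.
C(17,6) = (17·16·15·14·13·12) / 6! = 8910720 / 720 = 12376.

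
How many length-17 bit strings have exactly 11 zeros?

12376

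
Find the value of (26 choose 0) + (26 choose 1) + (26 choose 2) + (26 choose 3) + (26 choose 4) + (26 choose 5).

83682

1 + 26 + 325 + 2600 + 14950 + 65780 = 83682.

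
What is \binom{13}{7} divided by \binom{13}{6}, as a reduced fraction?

C(n,k+1)/C(n,k) = (n−k)/(k+1) = (13−6)/(6+1) = 7/7 = 1.

1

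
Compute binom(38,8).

48903492

C(38,8) = (38·37·36·35·34·33·32·31) / 8! = 1971788797440 / 40320 = 48903492.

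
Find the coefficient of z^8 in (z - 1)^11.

-165

The general term is C(11,j)·(z)^j·(-1)^(11-j); the z^8 term has j = 8.
C(11,8) = 165.
Coefficient = C(11,8) · (-1)^3 = 165 · (-1) = -165.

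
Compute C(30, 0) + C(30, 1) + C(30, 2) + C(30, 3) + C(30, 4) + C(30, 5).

1 + 30 + 435 + 4060 + 27405 + 142506 = 174437.

174437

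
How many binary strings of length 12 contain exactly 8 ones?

Choose the 8 positions: C(12,8) = 495.

495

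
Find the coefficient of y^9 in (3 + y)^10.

30

The general term is C(10,j)·(3)^j·(y)^(10-j); the y^9 term has j = 1.
C(10,1) = 10.
Coefficient = C(10,1) · 3^1 = 10 · 3 = 30.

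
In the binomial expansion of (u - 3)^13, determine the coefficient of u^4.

The general term is C(13,j)·(u)^j·(-3)^(13-j); the u^4 term has j = 4.
C(13,4) = 715.
Coefficient = C(13,4) · (-3)^9 = 715 · (-19683) = -14073345.

-14073345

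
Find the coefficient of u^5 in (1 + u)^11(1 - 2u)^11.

198

Coefficient of u^5 = Σ_{j} C(11,j)·1^j·C(11,5-j)·(-2)^(5-j) for j from 0 to 5.
= (-14784) + 58080 + (-72600) + 36300 + (-7260) + 462 = 198.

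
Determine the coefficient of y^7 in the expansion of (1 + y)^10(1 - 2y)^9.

1140

Coefficient of y^7 = Σ_{j} C(10,j)·1^j·C(9,7-j)·(-2)^(7-j) for j from 0 to 7.
= (-4608) + 53760 + (-181440) + 241920 + (-141120) + 36288 + (-3780) + 120 = 1140.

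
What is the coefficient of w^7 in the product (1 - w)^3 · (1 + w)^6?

0

Coefficient of w^7 = Σ_{j} C(3,j)·(-1)^j·C(6,7-j)·1^(7-j) for j from 1 to 3.
= (-3) + 18 + (-15) = 0.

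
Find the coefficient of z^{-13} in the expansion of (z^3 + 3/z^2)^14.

64481508

General term: C(14,j)·(z^3)^j·(3/z^2)^(14-j), with z-exponent 3j − 2(14−j) = 5j − 28.
Set 5j − 28 = -13: j = 3.
C(14,3) = 364; 1^3 = 1; 3^11 = 177147.
Coefficient = 364 · 1 · 177147 = 64481508.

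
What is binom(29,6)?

475020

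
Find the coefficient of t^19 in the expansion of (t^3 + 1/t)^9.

36

General term: C(9,j)·(t^3)^j·(1/t)^(9-j), with t-exponent 3j − 1(9−j) = 4j − 9.
Set 4j − 9 = 19: j = 7.
C(9,7) = 36; 1^7 = 1; 1^2 = 1.
Coefficient = 36 · 1 · 1 = 36.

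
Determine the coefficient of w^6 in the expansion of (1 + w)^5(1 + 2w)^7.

Coefficient of w^6 = Σ_{j} C(5,j)·1^j·C(7,6-j)·2^(6-j) for j from 0 to 5.
= 448 + 3360 + 5600 + 2800 + 420 + 14 = 12642.

12642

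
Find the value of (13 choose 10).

286

C(13,10) = C(13,3) by symmetry.
C(13,3) = (13·12·11) / 3! = 1716 / 6 = 286.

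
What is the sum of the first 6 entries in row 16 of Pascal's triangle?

6885

1 + 16 + 120 + 560 + 1820 + 4368 = 6885.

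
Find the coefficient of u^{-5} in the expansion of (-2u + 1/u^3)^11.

-42240

General term: C(11,j)·(-2u)^j·(1/u^3)^(11-j), with u-exponent 1j − 3(11−j) = 4j − 33.
Set 4j − 33 = -5: j = 7.
C(11,7) = 330; (-2)^7 = -128; 1^4 = 1.
Coefficient = 330 · (-128) · 1 = -42240.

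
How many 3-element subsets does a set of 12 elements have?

220

C(12,3) = (12·11·10) / 3! = 1320 / 6 = 220.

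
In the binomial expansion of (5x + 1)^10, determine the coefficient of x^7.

9375000

The general term is C(10,j)·(5x)^j·(1)^(10-j); the x^7 term has j = 7.
C(10,7) = 120.
Coefficient = C(10,7) · 5^7 = 120 · 78125 = 9375000.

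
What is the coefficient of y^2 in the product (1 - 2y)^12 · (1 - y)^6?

423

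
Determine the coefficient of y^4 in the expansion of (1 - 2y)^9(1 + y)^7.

Coefficient of y^4 = Σ_{j} C(9,j)·(-2)^j·C(7,4-j)·1^(4-j) for j from 0 to 4.
= 35 + (-630) + 3024 + (-4704) + 2016 = -259.

-259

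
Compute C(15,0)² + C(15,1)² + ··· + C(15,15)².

155117520

By Vandermonde's identity, Σ C(15,i)² = C(30,15) = 155117520.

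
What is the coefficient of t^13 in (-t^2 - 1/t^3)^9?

-9

General term: C(9,j)·(-t^2)^j·(-1/t^3)^(9-j), with t-exponent 2j − 3(9−j) = 5j − 27.
Set 5j − 27 = 13: j = 8.
C(9,8) = 9; (-1)^8 = 1; (-1)^1 = -1.
Coefficient = 9 · 1 · (-1) = -9.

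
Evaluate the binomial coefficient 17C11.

12376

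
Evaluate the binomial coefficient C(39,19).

68923264410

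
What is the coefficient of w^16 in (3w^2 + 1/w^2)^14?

General term: C(14,j)·(3w^2)^j·(1/w^2)^(14-j), with w-exponent 2j − 2(14−j) = 4j − 28.
Set 4j − 28 = 16: j = 11.
C(14,11) = 364; 3^11 = 177147; 1^3 = 1.
Coefficient = 364 · 177147 · 1 = 64481508.

64481508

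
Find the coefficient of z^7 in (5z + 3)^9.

25312500

The general term is C(9,j)·(5z)^j·(3)^(9-j); the z^7 term has j = 7.
C(9,7) = 36.
Coefficient = C(9,7) · 5^7 · 3^2 = 36 · 78125 · 9 = 25312500.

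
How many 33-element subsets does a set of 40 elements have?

18643560

C(40,33) = C(40,7) by symmetry.
C(40,7) = (40·39·38·37·36·35·34) / 7! = 93963542400 / 5040 = 18643560.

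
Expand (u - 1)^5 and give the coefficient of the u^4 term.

-5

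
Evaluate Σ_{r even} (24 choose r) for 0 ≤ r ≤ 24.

Even-r terms of row 24 sum to 2^23 = 8388608.

8388608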